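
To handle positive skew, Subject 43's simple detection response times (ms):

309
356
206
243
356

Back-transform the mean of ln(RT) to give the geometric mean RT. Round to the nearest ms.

ln(RT): 5.7333, 5.8749, 5.3279, 5.4931, 5.8749
Mean ln(RT) = 28.3041/5 = 5.66083
Geometric mean = exp(5.66083) = 287.39 ms

287 ms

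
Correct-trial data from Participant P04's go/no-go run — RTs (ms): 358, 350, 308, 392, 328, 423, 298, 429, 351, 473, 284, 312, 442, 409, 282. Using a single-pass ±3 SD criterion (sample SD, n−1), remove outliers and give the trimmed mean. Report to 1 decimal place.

362.6 ms

n = 15, ΣRT = 5439, M = 362.600
Σ(x−M)² = 53467.60; s = √(53467.60/14) = 61.799
Cutoffs: 362.600 ± 3·61.799 → [177.2, 548.0]
No RTs fall outside the cutoffs; all 15 retained. Mean = 5439/15 = 362.600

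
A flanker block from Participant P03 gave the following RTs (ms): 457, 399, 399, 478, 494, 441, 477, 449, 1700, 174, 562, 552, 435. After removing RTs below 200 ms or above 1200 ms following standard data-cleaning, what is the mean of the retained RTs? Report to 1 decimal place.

467.5 ms

Excluded: 174, 1700
Retained (n=11): Σ = 5143
Mean = 5143/11 = 467.5455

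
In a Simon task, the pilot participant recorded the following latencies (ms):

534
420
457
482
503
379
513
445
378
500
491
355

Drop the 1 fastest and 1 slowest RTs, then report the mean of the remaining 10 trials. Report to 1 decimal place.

Sorted: 355, 378, 379, 420, 445, 457, 482, 491, 500, 503, 513, 534
Drop lowest 1 (355) and highest 1 (534)
Remaining (n=10): Σ = 4568, mean = 4568/10 = 456.800

456.8 ms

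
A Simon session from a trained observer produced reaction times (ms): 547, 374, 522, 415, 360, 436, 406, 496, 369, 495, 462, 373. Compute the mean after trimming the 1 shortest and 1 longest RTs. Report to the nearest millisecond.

Sorted: 360, 369, 373, 374, 406, 415, 436, 462, 495, 496, 522, 547
Drop lowest 1 (360) and highest 1 (547)
Remaining (n=10): Σ = 4348, mean = 4348/10 = 434.800

435 ms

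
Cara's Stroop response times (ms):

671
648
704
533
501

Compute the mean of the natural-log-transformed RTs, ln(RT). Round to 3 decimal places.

ln(RT): 6.5088, 6.4739, 6.5568, 6.2785, 6.2166
Σ ln(RT) = 32.0346
Mean = 32.0346/5 = 6.40691

6.407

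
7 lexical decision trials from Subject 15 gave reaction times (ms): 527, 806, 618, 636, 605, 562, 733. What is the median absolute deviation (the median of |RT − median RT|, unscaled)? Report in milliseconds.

56 ms

Sorted: 527, 562, 605, 618, 636, 733, 806 → median = 618
|x − 618|: 91, 188, 0, 18, 13, 56, 115
Sorted deviations: 0, 13, 18, 56, 91, 115, 188 → MAD = 56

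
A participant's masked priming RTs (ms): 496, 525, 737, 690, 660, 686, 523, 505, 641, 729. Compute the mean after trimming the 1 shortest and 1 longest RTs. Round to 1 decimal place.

Sorted: 496, 505, 523, 525, 641, 660, 686, 690, 729, 737
Drop lowest 1 (496) and highest 1 (737)
Remaining (n=8): Σ = 4959, mean = 4959/8 = 619.875

619.9 ms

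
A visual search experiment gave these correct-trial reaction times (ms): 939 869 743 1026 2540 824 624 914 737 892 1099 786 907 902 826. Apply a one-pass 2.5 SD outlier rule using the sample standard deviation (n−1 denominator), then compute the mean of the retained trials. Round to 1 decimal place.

n = 15, ΣRT = 14628, M = 975.200
Σ(x−M)² = 2814688.40; s = √(2814688.40/14) = 448.385
Cutoffs: 975.200 ± 2.5·448.385 → [-145.8, 2096.2]
Outside: 2540 → excluded.
Retained (n=14): Σ = 12088, mean = 12088/14 = 863.429

863.4 ms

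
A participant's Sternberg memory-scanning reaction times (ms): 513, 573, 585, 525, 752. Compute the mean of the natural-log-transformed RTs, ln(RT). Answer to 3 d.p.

ln(RT): 6.2403, 6.3509, 6.3716, 6.2634, 6.6227
Σ ln(RT) = 31.8489
Mean = 31.8489/5 = 6.36978

6.370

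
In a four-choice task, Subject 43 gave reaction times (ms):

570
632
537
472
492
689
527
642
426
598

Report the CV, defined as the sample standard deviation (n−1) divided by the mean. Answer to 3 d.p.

0.149

n = 10, Σ = 5585, M = 558.5000
Σ(x−M)² = 62012.500; s = √(62012.500/9) = 83.0077
CV = 83.0077 / 558.5000 = 0.14863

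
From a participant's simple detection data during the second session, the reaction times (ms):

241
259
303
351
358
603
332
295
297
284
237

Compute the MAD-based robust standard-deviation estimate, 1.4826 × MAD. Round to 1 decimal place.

56.3 ms

Sorted: 237, 241, 259, 284, 295, 297, 303, 332, 351, 358, 603 → median = 297
|x − 297| sorted: 0, 2, 6, 13, 35, 38, 54, 56, 60, 61, 306 → MAD = 38
Robust SD ≈ 1.4826 × 38 = 56.339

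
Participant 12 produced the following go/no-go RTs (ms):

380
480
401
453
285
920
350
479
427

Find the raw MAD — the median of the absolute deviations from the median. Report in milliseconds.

Sorted: 285, 350, 380, 401, 427, 453, 479, 480, 920 → median = 427
|x − 427|: 47, 53, 26, 26, 142, 493, 77, 52, 0
Sorted deviations: 0, 26, 26, 47, 52, 53, 77, 142, 493 → MAD = 52

52 ms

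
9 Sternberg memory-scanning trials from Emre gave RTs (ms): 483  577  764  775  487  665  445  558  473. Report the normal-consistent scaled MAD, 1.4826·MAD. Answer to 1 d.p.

126.0 ms

Sorted: 445, 473, 483, 487, 558, 577, 665, 764, 775 → median = 558
|x − 558| sorted: 0, 19, 71, 75, 85, 107, 113, 206, 217 → MAD = 85
Robust SD ≈ 1.4826 × 85 = 126.021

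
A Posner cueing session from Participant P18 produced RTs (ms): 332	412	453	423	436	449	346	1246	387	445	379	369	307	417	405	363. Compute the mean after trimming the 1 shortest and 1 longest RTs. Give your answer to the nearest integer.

Sorted: 307, 332, 346, 363, 369, 379, 387, 405, 412, 417, 423, 436, 445, 449, 453, 1246
Drop lowest 1 (307) and highest 1 (1246)
Remaining (n=14): Σ = 5616, mean = 5616/14 = 401.143

401 ms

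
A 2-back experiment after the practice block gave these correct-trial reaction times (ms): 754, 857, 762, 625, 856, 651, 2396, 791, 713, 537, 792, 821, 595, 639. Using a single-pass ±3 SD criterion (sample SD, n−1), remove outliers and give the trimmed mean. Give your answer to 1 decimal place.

n = 14, ΣRT = 11789, M = 842.071
Σ(x−M)² = 2730476.93; s = √(2730476.93/13) = 458.298
Cutoffs: 842.071 ± 3·458.298 → [-532.8, 2217.0]
Outside: 2396 → excluded.
Retained (n=13): Σ = 9393, mean = 9393/13 = 722.538

722.5 ms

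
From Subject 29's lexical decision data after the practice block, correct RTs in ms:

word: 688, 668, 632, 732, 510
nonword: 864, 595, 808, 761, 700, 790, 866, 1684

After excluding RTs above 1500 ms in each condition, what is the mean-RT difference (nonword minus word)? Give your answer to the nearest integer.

123 ms

nonword: exclude 1684
M(word) = 3230/5 = 646.000
M(nonword) = 5384/7 = 769.143
Difference = 769.143 − 646.000 = 123.143 ms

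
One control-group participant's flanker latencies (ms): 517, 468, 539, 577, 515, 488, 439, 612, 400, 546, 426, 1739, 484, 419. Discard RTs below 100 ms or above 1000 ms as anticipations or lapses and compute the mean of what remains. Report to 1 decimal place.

Excluded: 1739
Retained (n=13): Σ = 6430
Mean = 6430/13 = 494.6154

494.6 ms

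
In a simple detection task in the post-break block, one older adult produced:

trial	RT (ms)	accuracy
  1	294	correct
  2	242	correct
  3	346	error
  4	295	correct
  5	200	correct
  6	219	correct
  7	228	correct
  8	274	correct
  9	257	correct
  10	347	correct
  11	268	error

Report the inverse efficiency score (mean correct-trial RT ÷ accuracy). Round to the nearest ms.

320 ms

Correct trials (n=9): 294, 242, 295, 200, 219, 228, 274, 257, 347
Mean correct RT = 2356/9 = 261.7778 ms
Proportion correct = 9/11
IES = 261.7778 / (9/11) = 319.951 ms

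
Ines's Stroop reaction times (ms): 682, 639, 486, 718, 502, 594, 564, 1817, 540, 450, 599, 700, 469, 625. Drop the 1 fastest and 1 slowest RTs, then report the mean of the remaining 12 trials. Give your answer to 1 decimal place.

Sorted: 450, 469, 486, 502, 540, 564, 594, 599, 625, 639, 682, 700, 718, 1817
Drop lowest 1 (450) and highest 1 (1817)
Remaining (n=12): Σ = 7118, mean = 7118/12 = 593.167

593.2 ms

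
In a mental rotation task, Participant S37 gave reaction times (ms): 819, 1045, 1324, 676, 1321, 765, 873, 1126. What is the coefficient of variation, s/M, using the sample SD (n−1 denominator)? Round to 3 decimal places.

0.251

n = 8, Σ = 7949, M = 993.6250
Σ(x−M)² = 434683.875; s = √(434683.875/7) = 249.1941
CV = 249.1941 / 993.6250 = 0.25079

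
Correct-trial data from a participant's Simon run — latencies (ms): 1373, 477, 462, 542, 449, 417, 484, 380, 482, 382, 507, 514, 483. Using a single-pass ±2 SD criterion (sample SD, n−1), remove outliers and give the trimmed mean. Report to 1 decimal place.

464.9 ms

n = 13, ΣRT = 6952, M = 534.769
Σ(x−M)² = 789078.31; s = √(789078.31/12) = 256.430
Cutoffs: 534.769 ± 2·256.430 → [21.9, 1047.6]
Outside: 1373 → excluded.
Retained (n=12): Σ = 5579, mean = 5579/12 = 464.917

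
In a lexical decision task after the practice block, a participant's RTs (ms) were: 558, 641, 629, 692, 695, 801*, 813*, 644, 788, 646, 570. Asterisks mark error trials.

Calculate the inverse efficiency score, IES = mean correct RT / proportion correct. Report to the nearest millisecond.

796 ms

Correct trials (n=9): 558, 641, 629, 692, 695, 644, 788, 646, 570
Mean correct RT = 5863/9 = 651.4444 ms
Proportion correct = 9/11
IES = 651.4444 / (9/11) = 796.210 ms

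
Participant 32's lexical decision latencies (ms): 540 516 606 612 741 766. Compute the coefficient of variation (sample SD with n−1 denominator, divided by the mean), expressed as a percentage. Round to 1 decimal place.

16.3%

n = 6, Σ = 3781, M = 630.1667
Σ(x−M)² = 52812.833; s = √(52812.833/5) = 102.7743
CV = 102.7743 / 630.1667 = 0.16309 = 16.309%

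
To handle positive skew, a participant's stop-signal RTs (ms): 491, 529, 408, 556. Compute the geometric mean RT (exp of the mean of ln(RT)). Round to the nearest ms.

ln(RT): 6.1964, 6.2710, 6.0113, 6.3208
Mean ln(RT) = 24.7995/4 = 6.19987
Geometric mean = exp(6.19987) = 492.68 ms

493 ms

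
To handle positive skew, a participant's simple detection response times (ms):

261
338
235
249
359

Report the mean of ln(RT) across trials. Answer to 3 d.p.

5.650

ln(RT): 5.5645, 5.8230, 5.4596, 5.5175, 5.8833
Σ ln(RT) = 28.2479
Mean = 28.2479/5 = 5.64959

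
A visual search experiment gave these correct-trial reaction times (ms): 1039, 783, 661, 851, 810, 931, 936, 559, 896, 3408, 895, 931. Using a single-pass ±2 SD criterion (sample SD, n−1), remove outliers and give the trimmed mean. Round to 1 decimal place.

844.7 ms

n = 12, ΣRT = 12700, M = 1058.333
Σ(x−M)² = 6209402.67; s = √(6209402.67/11) = 751.326
Cutoffs: 1058.333 ± 2·751.326 → [-444.3, 2561.0]
Outside: 3408 → excluded.
Retained (n=11): Σ = 9292, mean = 9292/11 = 844.727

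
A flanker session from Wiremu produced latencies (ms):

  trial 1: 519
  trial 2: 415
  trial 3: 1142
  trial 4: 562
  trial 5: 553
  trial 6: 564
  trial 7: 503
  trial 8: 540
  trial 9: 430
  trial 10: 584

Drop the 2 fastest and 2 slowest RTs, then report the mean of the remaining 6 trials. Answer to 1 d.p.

540.2 ms

Sorted: 415, 430, 503, 519, 540, 553, 562, 564, 584, 1142
Drop lowest 2 (415, 430) and highest 2 (584, 1142)
Remaining (n=6): Σ = 3241, mean = 3241/6 = 540.167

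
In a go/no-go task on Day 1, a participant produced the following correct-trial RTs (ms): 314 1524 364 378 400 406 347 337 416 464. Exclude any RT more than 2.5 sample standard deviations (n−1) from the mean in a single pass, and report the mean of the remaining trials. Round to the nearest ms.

n = 10, ΣRT = 4950, M = 495.000
Σ(x−M)² = 1193468.00; s = √(1193468.00/9) = 364.153
Cutoffs: 495.000 ± 2.5·364.153 → [-415.4, 1405.4]
Outside: 1524 → excluded.
Retained (n=9): Σ = 3426, mean = 3426/9 = 380.667

381 ms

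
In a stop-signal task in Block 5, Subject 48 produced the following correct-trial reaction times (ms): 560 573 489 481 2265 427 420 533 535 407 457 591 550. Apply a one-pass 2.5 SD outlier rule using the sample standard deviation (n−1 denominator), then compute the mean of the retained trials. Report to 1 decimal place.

501.9 ms

n = 13, ΣRT = 8288, M = 637.538
Σ(x−M)² = 2914039.23; s = √(2914039.23/12) = 492.785
Cutoffs: 637.538 ± 2.5·492.785 → [-594.4, 1869.5]
Outside: 2265 → excluded.
Retained (n=12): Σ = 6023, mean = 6023/12 = 501.917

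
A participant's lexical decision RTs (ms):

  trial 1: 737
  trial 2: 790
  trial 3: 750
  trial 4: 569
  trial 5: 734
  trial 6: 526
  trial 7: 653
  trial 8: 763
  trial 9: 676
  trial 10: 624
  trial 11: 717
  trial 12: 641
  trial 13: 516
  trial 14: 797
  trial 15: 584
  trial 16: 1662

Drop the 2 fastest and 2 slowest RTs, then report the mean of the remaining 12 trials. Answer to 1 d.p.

Sorted: 516, 526, 569, 584, 624, 641, 653, 676, 717, 734, 737, 750, 763, 790, 797, 1662
Drop lowest 2 (516, 526) and highest 2 (797, 1662)
Remaining (n=12): Σ = 8238, mean = 8238/12 = 686.500

686.5 ms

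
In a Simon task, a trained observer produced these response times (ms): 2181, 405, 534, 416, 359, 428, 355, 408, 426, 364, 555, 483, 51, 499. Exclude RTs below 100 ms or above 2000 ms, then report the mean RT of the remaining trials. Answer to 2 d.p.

Excluded: 51, 2181
Retained (n=12): Σ = 5232
Mean = 5232/12 = 436.0000

436.00 ms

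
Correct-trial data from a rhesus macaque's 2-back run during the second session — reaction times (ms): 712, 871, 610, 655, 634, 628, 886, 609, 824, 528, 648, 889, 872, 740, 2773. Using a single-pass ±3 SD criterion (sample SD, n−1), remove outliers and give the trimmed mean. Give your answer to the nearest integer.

n = 15, ΣRT = 12879, M = 858.600
Σ(x−M)² = 4126515.60; s = √(4126515.60/14) = 542.910
Cutoffs: 858.600 ± 3·542.910 → [-770.1, 2487.3]
Outside: 2773 → excluded.
Retained (n=14): Σ = 10106, mean = 10106/14 = 721.857

722 ms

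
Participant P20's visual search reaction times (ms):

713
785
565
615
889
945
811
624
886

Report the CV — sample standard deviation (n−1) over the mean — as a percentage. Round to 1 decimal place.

n = 9, Σ = 6833, M = 759.2222
Σ(x−M)² = 149717.556; s = √(149717.556/8) = 136.8017
CV = 136.8017 / 759.2222 = 0.18019 = 18.019%

18.0%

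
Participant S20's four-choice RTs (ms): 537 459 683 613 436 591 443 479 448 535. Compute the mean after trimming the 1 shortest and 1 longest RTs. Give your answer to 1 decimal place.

513.1 ms

Sorted: 436, 443, 448, 459, 479, 535, 537, 591, 613, 683
Drop lowest 1 (436) and highest 1 (683)
Remaining (n=8): Σ = 4105, mean = 4105/8 = 513.125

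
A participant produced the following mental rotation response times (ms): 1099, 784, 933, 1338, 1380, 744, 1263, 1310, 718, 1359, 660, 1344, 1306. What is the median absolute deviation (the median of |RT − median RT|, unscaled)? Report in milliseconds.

117 ms

Sorted: 660, 718, 744, 784, 933, 1099, 1263, 1306, 1310, 1338, 1344, 1359, 1380 → median = 1263
|x − 1263|: 164, 479, 330, 75, 117, 519, 0, 47, 545, 96, 603, 81, 43
Sorted deviations: 0, 43, 47, 75, 81, 96, 117, 164, 330, 479, 519, 545, 603 → MAD = 117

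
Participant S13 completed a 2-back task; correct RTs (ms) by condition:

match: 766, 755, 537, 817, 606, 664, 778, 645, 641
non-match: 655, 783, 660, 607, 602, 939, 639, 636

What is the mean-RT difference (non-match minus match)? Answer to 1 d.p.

0.2 ms

M(match) = 6209/9 = 689.889
M(non-match) = 5521/8 = 690.125
Difference = 690.125 − 689.889 = 0.236 ms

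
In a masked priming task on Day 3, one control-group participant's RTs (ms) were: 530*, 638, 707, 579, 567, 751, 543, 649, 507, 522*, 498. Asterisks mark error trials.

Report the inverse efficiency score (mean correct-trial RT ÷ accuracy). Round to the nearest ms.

739 ms

Correct trials (n=9): 638, 707, 579, 567, 751, 543, 649, 507, 498
Mean correct RT = 5439/9 = 604.3333 ms
Proportion correct = 9/11
IES = 604.3333 / (9/11) = 738.630 ms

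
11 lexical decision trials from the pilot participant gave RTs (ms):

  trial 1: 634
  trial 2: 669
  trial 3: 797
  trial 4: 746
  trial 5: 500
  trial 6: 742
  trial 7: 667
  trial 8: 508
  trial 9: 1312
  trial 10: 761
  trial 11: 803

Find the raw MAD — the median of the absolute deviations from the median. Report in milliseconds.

73 ms

Sorted: 500, 508, 634, 667, 669, 742, 746, 761, 797, 803, 1312 → median = 742
|x − 742|: 108, 73, 55, 4, 242, 0, 75, 234, 570, 19, 61
Sorted deviations: 0, 4, 19, 55, 61, 73, 75, 108, 234, 242, 570 → MAD = 73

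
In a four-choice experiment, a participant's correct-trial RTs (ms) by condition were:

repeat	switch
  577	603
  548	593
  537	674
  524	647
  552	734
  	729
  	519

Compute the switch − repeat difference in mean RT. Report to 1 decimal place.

M(repeat) = 2738/5 = 547.600
M(switch) = 4499/7 = 642.714
Difference = 642.714 − 547.600 = 95.114 ms

95.1 ms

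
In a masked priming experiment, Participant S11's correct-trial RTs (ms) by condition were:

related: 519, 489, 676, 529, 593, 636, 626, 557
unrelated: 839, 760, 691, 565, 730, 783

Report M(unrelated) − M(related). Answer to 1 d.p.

149.9 ms

M(related) = 4625/8 = 578.125
M(unrelated) = 4368/6 = 728.000
Difference = 728.000 − 578.125 = 149.875 ms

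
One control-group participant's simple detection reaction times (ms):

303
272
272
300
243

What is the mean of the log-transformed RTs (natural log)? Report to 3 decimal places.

ln(RT): 5.7137, 5.6058, 5.6058, 5.7038, 5.4931
Σ ln(RT) = 28.1222
Mean = 28.1222/5 = 5.62444

5.624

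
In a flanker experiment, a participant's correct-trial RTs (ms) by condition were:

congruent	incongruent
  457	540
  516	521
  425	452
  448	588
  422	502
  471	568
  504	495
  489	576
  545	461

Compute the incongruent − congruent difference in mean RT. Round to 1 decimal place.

M(congruent) = 4277/9 = 475.222
M(incongruent) = 4703/9 = 522.556
Difference = 522.556 − 475.222 = 47.333 ms

47.3 ms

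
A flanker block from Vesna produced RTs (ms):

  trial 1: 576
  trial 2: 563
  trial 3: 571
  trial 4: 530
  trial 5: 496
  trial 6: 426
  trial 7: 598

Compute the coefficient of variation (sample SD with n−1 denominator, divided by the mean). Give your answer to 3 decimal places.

0.110

n = 7, Σ = 3760, M = 537.1429
Σ(x−M)² = 21124.857; s = √(21124.857/6) = 59.3364
CV = 59.3364 / 537.1429 = 0.11047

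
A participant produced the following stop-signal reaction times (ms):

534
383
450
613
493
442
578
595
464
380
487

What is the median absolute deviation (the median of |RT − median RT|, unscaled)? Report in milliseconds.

47 ms

Sorted: 380, 383, 442, 450, 464, 487, 493, 534, 578, 595, 613 → median = 487
|x − 487|: 47, 104, 37, 126, 6, 45, 91, 108, 23, 107, 0
Sorted deviations: 0, 6, 23, 37, 45, 47, 91, 104, 107, 108, 126 → MAD = 47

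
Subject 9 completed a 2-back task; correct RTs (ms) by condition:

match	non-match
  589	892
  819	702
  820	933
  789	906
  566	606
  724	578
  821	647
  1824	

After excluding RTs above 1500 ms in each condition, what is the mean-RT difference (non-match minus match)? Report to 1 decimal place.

match: exclude 1824
M(match) = 5128/7 = 732.571
M(non-match) = 5264/7 = 752.000
Difference = 752.000 − 732.571 = 19.429 ms

19.4 ms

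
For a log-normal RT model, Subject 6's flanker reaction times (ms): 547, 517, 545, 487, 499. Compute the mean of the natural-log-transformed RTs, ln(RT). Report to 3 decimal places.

6.251

ln(RT): 6.3044, 6.2480, 6.3008, 6.1883, 6.2126
Σ ln(RT) = 31.2541
Mean = 31.2541/5 = 6.25083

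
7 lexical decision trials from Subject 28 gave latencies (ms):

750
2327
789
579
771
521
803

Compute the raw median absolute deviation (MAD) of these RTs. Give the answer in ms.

32 ms

Sorted: 521, 579, 750, 771, 789, 803, 2327 → median = 771
|x − 771|: 21, 1556, 18, 192, 0, 250, 32
Sorted deviations: 0, 18, 21, 32, 192, 250, 1556 → MAD = 32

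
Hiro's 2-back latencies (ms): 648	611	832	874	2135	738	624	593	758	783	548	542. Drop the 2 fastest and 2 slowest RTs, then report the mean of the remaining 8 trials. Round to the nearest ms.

698 ms

Sorted: 542, 548, 593, 611, 624, 648, 738, 758, 783, 832, 874, 2135
Drop lowest 2 (542, 548) and highest 2 (874, 2135)
Remaining (n=8): Σ = 5587, mean = 5587/8 = 698.375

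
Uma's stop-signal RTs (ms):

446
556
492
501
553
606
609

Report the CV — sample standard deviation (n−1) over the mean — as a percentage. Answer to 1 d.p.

11.3%

n = 7, Σ = 3763, M = 537.5714
Σ(x−M)² = 22161.714; s = √(22161.714/6) = 60.7752
CV = 60.7752 / 537.5714 = 0.11306 = 11.306%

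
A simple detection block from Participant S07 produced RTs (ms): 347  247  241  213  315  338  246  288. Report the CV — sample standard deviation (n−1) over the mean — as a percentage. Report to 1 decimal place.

n = 8, Σ = 2235, M = 279.3750
Σ(x−M)² = 17393.875; s = √(17393.875/7) = 49.8482
CV = 49.8482 / 279.3750 = 0.17843 = 17.843%

17.8%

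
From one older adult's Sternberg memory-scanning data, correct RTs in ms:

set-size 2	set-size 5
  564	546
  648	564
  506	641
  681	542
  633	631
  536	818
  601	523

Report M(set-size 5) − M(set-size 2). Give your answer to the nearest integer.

14 ms

M(set-size 2) = 4169/7 = 595.571
M(set-size 5) = 4265/7 = 609.286
Difference = 609.286 − 595.571 = 13.714 ms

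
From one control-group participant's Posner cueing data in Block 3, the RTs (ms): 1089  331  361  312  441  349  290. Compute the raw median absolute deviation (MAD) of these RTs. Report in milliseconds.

Sorted: 290, 312, 331, 349, 361, 441, 1089 → median = 349
|x − 349|: 740, 18, 12, 37, 92, 0, 59
Sorted deviations: 0, 12, 18, 37, 59, 92, 740 → MAD = 37

37 ms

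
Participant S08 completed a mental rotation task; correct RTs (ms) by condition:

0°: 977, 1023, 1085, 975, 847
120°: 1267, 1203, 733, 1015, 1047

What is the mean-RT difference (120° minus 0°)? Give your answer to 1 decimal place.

71.6 ms

M(0°) = 4907/5 = 981.400
M(120°) = 5265/5 = 1053.000
Difference = 1053.000 − 981.400 = 71.600 ms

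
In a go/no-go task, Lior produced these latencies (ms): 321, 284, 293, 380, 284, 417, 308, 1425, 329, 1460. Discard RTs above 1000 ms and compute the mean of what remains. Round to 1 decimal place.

327.0 ms

Excluded: 1425, 1460
Retained (n=8): Σ = 2616
Mean = 2616/8 = 327.0000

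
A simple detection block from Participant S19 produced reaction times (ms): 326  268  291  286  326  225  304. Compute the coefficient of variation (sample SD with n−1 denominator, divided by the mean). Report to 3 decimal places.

n = 7, Σ = 2026, M = 289.4286
Σ(x−M)² = 7511.714; s = √(7511.714/6) = 35.3829
CV = 35.3829 / 289.4286 = 0.12225

0.122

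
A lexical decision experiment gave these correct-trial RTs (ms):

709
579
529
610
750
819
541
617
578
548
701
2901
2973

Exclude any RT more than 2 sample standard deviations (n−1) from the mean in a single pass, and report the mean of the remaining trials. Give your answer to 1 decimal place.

634.6 ms

n = 13, ΣRT = 12855, M = 988.846
Σ(x−M)² = 9065195.69; s = √(9065195.69/12) = 869.156
Cutoffs: 988.846 ± 2·869.156 → [-749.5, 2727.2]
Outside: 2901, 2973 → excluded.
Retained (n=11): Σ = 6981, mean = 6981/11 = 634.636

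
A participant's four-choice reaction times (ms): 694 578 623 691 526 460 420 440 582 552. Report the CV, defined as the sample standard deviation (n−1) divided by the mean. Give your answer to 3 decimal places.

0.175

n = 10, Σ = 5566, M = 556.6000
Σ(x−M)² = 84998.400; s = √(84998.400/9) = 97.1816
CV = 97.1816 / 556.6000 = 0.17460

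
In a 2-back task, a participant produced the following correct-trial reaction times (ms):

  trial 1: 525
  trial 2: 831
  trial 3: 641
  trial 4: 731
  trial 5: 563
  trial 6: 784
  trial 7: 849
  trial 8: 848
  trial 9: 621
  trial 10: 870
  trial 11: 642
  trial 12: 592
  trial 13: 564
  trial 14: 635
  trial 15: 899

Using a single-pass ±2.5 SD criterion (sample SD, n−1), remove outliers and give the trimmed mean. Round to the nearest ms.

n = 15, ΣRT = 10595, M = 706.333
Σ(x−M)² = 234047.33; s = √(234047.33/14) = 129.297
Cutoffs: 706.333 ± 2.5·129.297 → [383.1, 1029.6]
No RTs fall outside the cutoffs; all 15 retained. Mean = 10595/15 = 706.333

706 ms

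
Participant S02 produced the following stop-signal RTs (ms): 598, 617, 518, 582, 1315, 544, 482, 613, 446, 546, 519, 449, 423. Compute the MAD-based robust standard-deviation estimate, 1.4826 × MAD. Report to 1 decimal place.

91.9 ms

Sorted: 423, 446, 449, 482, 518, 519, 544, 546, 582, 598, 613, 617, 1315 → median = 544
|x − 544| sorted: 0, 2, 25, 26, 38, 54, 62, 69, 73, 95, 98, 121, 771 → MAD = 62
Robust SD ≈ 1.4826 × 62 = 91.921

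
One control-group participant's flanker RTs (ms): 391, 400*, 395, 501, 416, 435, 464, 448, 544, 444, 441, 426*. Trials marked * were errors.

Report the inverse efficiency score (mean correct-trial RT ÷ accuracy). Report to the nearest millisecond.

537 ms

Correct trials (n=10): 391, 395, 501, 416, 435, 464, 448, 544, 444, 441
Mean correct RT = 4479/10 = 447.9000 ms
Proportion correct = 10/12
IES = 447.9000 / (10/12) = 537.480 ms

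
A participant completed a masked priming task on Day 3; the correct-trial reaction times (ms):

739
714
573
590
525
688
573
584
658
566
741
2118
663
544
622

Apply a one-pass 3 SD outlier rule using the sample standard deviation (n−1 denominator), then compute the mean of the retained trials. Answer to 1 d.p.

n = 15, ΣRT = 10898, M = 726.533
Σ(x−M)² = 2143653.73; s = √(2143653.73/14) = 391.303
Cutoffs: 726.533 ± 3·391.303 → [-447.4, 1900.4]
Outside: 2118 → excluded.
Retained (n=14): Σ = 8780, mean = 8780/14 = 627.143

627.1 ms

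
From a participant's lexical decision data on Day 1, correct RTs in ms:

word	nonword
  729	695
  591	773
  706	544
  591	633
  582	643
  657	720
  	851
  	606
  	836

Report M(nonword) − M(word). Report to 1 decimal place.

57.4 ms

M(word) = 3856/6 = 642.667
M(nonword) = 6301/9 = 700.111
Difference = 700.111 − 642.667 = 57.444 ms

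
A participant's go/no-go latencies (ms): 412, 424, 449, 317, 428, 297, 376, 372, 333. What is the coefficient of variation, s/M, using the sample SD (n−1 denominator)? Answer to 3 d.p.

n = 9, Σ = 3408, M = 378.6667
Σ(x−M)² = 23156.000; s = √(23156.000/8) = 53.8006
CV = 53.8006 / 378.6667 = 0.14208

0.142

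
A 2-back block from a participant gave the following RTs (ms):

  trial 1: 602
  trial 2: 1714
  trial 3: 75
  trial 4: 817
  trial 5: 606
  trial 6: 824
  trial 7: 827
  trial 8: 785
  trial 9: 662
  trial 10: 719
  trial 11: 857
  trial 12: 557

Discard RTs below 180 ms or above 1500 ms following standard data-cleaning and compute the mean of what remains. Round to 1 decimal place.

Excluded: 75, 1714
Retained (n=10): Σ = 7256
Mean = 7256/10 = 725.6000

725.6 ms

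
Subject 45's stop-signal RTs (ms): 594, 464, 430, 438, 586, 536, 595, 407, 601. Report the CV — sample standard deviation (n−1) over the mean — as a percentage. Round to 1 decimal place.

15.7%

n = 9, Σ = 4651, M = 516.7778
Σ(x−M)² = 52909.556; s = √(52909.556/8) = 81.3246
CV = 81.3246 / 516.7778 = 0.15737 = 15.737%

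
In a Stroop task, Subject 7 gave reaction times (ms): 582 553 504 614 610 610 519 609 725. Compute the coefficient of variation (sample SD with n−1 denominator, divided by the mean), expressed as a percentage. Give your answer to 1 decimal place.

n = 9, Σ = 5326, M = 591.7778
Σ(x−M)² = 33803.556; s = √(33803.556/8) = 65.0034
CV = 65.0034 / 591.7778 = 0.10984 = 10.984%

11.0%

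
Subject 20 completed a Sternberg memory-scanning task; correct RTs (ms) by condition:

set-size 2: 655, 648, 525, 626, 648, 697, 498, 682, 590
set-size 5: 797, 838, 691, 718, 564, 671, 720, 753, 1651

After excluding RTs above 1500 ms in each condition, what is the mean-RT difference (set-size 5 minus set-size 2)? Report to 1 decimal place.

100.2 ms

set-size 5: exclude 1651
M(set-size 2) = 5569/9 = 618.778
M(set-size 5) = 5752/8 = 719.000
Difference = 719.000 − 618.778 = 100.222 ms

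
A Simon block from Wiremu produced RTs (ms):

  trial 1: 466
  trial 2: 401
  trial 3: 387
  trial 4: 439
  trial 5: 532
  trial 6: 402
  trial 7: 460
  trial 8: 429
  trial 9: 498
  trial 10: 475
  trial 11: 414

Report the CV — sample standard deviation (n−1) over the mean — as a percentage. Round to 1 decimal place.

10.1%

n = 11, Σ = 4903, M = 445.7273
Σ(x−M)² = 20340.182; s = √(20340.182/10) = 45.1001
CV = 45.1001 / 445.7273 = 0.10118 = 10.118%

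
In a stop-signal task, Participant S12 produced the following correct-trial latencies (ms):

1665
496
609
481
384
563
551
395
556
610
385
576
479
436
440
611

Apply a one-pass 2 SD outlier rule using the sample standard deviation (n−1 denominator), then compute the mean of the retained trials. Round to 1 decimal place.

n = 16, ΣRT = 9237, M = 577.312
Σ(x−M)² = 1359593.44; s = √(1359593.44/15) = 301.064
Cutoffs: 577.312 ± 2·301.064 → [-24.8, 1179.4]
Outside: 1665 → excluded.
Retained (n=15): Σ = 7572, mean = 7572/15 = 504.800

504.8 ms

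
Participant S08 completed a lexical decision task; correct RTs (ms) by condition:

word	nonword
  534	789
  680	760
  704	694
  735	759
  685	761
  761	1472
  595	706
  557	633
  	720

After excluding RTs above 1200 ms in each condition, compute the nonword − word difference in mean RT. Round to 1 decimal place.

nonword: exclude 1472
M(word) = 5251/8 = 656.375
M(nonword) = 5822/8 = 727.750
Difference = 727.750 − 656.375 = 71.375 ms

71.4 ms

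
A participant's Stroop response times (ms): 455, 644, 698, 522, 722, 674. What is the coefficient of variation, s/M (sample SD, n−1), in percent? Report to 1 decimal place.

n = 6, Σ = 3715, M = 619.1667
Σ(x−M)² = 56804.833; s = √(56804.833/5) = 106.5878
CV = 106.5878 / 619.1667 = 0.17215 = 17.215%

17.2%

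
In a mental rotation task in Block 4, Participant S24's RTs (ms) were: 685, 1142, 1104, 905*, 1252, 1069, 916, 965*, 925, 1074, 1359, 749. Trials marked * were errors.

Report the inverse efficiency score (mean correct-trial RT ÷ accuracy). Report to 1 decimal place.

Correct trials (n=10): 685, 1142, 1104, 1252, 1069, 916, 925, 1074, 1359, 749
Mean correct RT = 10275/10 = 1027.5000 ms
Proportion correct = 10/12
IES = 1027.5000 / (10/12) = 1233.000 ms

1233.0 ms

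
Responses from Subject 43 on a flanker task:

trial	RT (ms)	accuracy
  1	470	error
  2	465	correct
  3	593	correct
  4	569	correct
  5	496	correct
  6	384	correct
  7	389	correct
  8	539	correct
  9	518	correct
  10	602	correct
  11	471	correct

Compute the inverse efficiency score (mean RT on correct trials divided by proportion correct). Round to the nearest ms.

Correct trials (n=10): 465, 593, 569, 496, 384, 389, 539, 518, 602, 471
Mean correct RT = 5026/10 = 502.6000 ms
Proportion correct = 10/11
IES = 502.6000 / (10/11) = 552.860 ms

553 ms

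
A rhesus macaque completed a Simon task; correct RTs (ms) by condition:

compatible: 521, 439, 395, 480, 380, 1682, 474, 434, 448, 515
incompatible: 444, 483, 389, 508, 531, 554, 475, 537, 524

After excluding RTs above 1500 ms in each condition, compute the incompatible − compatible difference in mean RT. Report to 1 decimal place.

compatible: exclude 1682
M(compatible) = 4086/9 = 454.000
M(incompatible) = 4445/9 = 493.889
Difference = 493.889 − 454.000 = 39.889 ms

39.9 ms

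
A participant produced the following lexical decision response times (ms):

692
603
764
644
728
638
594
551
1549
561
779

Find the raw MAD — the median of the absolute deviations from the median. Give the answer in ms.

Sorted: 551, 561, 594, 603, 638, 644, 692, 728, 764, 779, 1549 → median = 644
|x − 644|: 48, 41, 120, 0, 84, 6, 50, 93, 905, 83, 135
Sorted deviations: 0, 6, 41, 48, 50, 83, 84, 93, 120, 135, 905 → MAD = 83

83 ms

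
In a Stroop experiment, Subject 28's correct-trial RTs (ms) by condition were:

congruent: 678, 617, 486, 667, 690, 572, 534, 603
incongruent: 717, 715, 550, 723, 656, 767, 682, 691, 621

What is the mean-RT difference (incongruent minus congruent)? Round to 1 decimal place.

74.3 ms

M(congruent) = 4847/8 = 605.875
M(incongruent) = 6122/9 = 680.222
Difference = 680.222 − 605.875 = 74.347 ms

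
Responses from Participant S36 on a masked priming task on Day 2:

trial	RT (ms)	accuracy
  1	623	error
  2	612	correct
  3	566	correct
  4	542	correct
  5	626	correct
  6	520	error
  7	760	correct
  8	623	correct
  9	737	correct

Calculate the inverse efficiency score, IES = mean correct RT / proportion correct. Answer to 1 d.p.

820.3 ms

Correct trials (n=7): 612, 566, 542, 626, 760, 623, 737
Mean correct RT = 4466/7 = 638.0000 ms
Proportion correct = 7/9
IES = 638.0000 / (7/9) = 820.286 ms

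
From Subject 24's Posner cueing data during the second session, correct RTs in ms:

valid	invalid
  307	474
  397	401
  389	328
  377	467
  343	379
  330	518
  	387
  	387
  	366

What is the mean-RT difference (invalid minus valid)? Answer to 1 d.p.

M(valid) = 2143/6 = 357.167
M(invalid) = 3707/9 = 411.889
Difference = 411.889 − 357.167 = 54.722 ms

54.7 ms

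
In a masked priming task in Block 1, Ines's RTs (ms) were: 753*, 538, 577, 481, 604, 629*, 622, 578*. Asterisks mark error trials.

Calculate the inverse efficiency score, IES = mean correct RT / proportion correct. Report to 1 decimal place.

Correct trials (n=5): 538, 577, 481, 604, 622
Mean correct RT = 2822/5 = 564.4000 ms
Proportion correct = 5/8
IES = 564.4000 / (5/8) = 903.040 ms

903.0 ms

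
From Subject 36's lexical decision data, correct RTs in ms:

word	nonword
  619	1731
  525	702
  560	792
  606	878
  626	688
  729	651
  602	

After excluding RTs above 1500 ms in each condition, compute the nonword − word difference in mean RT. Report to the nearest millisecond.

nonword: exclude 1731
M(word) = 4267/7 = 609.571
M(nonword) = 3711/5 = 742.200
Difference = 742.200 − 609.571 = 132.629 ms

133 ms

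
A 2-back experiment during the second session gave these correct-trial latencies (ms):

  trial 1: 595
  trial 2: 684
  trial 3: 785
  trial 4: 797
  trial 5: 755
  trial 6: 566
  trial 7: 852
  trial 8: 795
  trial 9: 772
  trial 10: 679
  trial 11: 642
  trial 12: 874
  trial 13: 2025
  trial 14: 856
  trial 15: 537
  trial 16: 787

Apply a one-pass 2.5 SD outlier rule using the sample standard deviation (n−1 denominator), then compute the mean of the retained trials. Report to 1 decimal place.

731.7 ms

n = 16, ΣRT = 13001, M = 812.562
Σ(x−M)² = 1731663.94; s = √(1731663.94/15) = 339.771
Cutoffs: 812.562 ± 2.5·339.771 → [-36.9, 1662.0]
Outside: 2025 → excluded.
Retained (n=15): Σ = 10976, mean = 10976/15 = 731.733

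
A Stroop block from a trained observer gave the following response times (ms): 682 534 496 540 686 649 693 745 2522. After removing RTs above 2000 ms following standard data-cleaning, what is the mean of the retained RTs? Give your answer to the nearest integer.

Excluded: 2522
Retained (n=8): Σ = 5025
Mean = 5025/8 = 628.1250

628 ms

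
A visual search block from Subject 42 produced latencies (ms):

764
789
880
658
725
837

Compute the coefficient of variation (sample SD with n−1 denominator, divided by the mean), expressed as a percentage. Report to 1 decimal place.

n = 6, Σ = 4653, M = 775.5000
Σ(x−M)² = 31373.500; s = √(31373.500/5) = 79.2130
CV = 79.2130 / 775.5000 = 0.10214 = 10.214%

10.2%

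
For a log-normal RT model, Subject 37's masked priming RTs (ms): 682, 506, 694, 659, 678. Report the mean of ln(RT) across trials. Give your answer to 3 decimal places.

ln(RT): 6.5250, 6.2265, 6.5425, 6.4907, 6.5191
Σ ln(RT) = 32.3039
Mean = 32.3039/5 = 6.46078

6.461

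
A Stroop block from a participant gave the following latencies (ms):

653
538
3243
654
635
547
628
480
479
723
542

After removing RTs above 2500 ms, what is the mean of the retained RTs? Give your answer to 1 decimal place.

587.9 ms

Excluded: 3243
Retained (n=10): Σ = 5879
Mean = 5879/10 = 587.9000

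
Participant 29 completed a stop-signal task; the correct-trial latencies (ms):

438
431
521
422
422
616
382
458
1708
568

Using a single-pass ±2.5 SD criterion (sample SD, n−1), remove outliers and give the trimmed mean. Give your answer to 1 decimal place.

n = 10, ΣRT = 5966, M = 596.600
Σ(x−M)² = 1420930.40; s = √(1420930.40/9) = 397.343
Cutoffs: 596.600 ± 2.5·397.343 → [-396.8, 1590.0]
Outside: 1708 → excluded.
Retained (n=9): Σ = 4258, mean = 4258/9 = 473.111

473.1 ms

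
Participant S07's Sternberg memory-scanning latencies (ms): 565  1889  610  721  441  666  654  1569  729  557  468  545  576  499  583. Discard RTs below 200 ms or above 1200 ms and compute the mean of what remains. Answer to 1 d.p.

585.7 ms

Excluded: 1569, 1889
Retained (n=13): Σ = 7614
Mean = 7614/13 = 585.6923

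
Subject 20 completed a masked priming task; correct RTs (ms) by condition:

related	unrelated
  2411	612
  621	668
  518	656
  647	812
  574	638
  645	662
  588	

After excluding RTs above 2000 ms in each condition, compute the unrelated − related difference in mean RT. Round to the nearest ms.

76 ms

related: exclude 2411
M(related) = 3593/6 = 598.833
M(unrelated) = 4048/6 = 674.667
Difference = 674.667 − 598.833 = 75.833 ms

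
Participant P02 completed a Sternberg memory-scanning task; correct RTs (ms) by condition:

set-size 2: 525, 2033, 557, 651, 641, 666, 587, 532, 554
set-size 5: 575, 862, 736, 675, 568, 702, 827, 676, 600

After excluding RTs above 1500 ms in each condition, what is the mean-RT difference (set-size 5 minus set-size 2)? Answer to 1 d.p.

102.1 ms

set-size 2: exclude 2033
M(set-size 2) = 4713/8 = 589.125
M(set-size 5) = 6221/9 = 691.222
Difference = 691.222 − 589.125 = 102.097 ms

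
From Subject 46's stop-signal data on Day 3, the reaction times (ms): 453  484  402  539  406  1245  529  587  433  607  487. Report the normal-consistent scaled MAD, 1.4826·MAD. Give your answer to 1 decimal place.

Sorted: 402, 406, 433, 453, 484, 487, 529, 539, 587, 607, 1245 → median = 487
|x − 487| sorted: 0, 3, 34, 42, 52, 54, 81, 85, 100, 120, 758 → MAD = 54
Robust SD ≈ 1.4826 × 54 = 80.060

80.1 ms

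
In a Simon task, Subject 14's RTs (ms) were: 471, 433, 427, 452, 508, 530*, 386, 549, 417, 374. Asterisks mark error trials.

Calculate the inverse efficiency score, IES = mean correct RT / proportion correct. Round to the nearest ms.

Correct trials (n=9): 471, 433, 427, 452, 508, 386, 549, 417, 374
Mean correct RT = 4017/9 = 446.3333 ms
Proportion correct = 9/10
IES = 446.3333 / (9/10) = 495.926 ms

496 ms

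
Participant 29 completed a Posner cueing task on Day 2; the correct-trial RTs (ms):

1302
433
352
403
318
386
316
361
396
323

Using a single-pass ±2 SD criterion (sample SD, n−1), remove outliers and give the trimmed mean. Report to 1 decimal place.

365.3 ms

n = 10, ΣRT = 4590, M = 459.000
Σ(x−M)² = 803638.00; s = √(803638.00/9) = 298.820
Cutoffs: 459.000 ± 2·298.820 → [-138.6, 1056.6]
Outside: 1302 → excluded.
Retained (n=9): Σ = 3288, mean = 3288/9 = 365.333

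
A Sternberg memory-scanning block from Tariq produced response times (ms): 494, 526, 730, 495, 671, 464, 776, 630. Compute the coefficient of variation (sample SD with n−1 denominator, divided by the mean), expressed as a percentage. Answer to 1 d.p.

n = 8, Σ = 4786, M = 598.2500
Σ(x−M)² = 100025.500; s = √(100025.500/7) = 119.5381
CV = 119.5381 / 598.2500 = 0.19981 = 19.981%

20.0%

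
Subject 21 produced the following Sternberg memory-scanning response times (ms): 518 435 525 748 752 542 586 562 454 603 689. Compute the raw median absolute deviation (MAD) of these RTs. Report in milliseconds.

Sorted: 435, 454, 518, 525, 542, 562, 586, 603, 689, 748, 752 → median = 562
|x − 562|: 44, 127, 37, 186, 190, 20, 24, 0, 108, 41, 127
Sorted deviations: 0, 20, 24, 37, 41, 44, 108, 127, 127, 186, 190 → MAD = 44

44 ms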